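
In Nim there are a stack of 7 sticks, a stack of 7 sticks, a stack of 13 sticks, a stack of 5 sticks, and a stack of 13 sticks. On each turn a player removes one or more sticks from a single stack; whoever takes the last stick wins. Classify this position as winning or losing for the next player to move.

Winning position

Nim-sum: 7 ^ 7 ^ 13 ^ 5 ^ 13 = 5.
The nim-sum is 5 ≠ 0, so this is an N-position: the player to move can win.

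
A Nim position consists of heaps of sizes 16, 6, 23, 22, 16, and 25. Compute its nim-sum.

30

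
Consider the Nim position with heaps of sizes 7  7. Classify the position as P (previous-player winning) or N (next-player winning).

P-position

Nim-sum: 7 ⊕ 7 = 0.
The nim-sum is 0, so this is a P-position: the player to move is in a losing position under optimal play.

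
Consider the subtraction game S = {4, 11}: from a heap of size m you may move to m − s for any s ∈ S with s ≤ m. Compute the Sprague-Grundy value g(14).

Build the Grundy sequence with g(k) = mex{g(k−s) : s ∈ {4, 11}, s ≤ k}:
g(0) = mex{} = 0
g(1) = mex{} = 0
g(2) = mex{} = 0
g(3) = mex{} = 0
g(4) = mex{0} = 1
g(5) = mex{0} = 1
g(6) = mex{0} = 1
g(7) = mex{0} = 1
g(8) = mex{1} = 0
g(9) = mex{1} = 0
g(10) = mex{1} = 0
g(11) = mex{0,1} = 2
g(12) = mex{0} = 1
g(13) = mex{0} = 1
g(14) = mex{0} = 1
So g(14) = 1.

1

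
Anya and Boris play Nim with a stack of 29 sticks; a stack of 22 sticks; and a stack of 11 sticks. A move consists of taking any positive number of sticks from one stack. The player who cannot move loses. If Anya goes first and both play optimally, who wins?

Compute the nim-sum pairwise:
29 ⊕ 22 = 11
11 ⊕ 11 = 0
The nim-sum is 0, so this is a P-position: the player to move is in a losing position under optimal play; Anya is about to move from it and so loses — Boris wins.

Boris wins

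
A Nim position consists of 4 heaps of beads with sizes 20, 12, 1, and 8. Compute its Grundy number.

Bitwise XOR of the heap sizes:
  10100  (20)
  01100  (12)
  00001  (1)
  01000  (8)
  -----
  10001  (17)

17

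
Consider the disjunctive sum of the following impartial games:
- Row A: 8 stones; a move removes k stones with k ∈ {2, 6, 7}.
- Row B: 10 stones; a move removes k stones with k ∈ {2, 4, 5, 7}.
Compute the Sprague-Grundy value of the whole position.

2

For row A, compute g(0), g(1), … with moves {2, 6, 7}:
k:     0  1  2  3  4  5  6  7  8
g(k):  0  0  1  1  0  0  1  1  2
So g(8) = 2.
Grundy values for row B (subtraction set {2, 4, 5, 7}):
g(0) = mex{} = 0
g(1) = mex{} = 0
g(2) = mex{0} = 1
g(3) = mex{0} = 1
g(4) = mex{0,1} = 2
g(5) = mex{0,1} = 2
g(6) = mex{0,1,2} = 3
g(7) = mex{0,1,2} = 3
g(8) = mex{0,1,2,3} = 4
g(9) = mex{1,2,3} = 0
g(10) = mex{1,2,3,4} = 0
So g(10) = 0.
By the Sprague-Grundy theorem, the Grundy value of a sum of independent games is the XOR of the component values.
Combined value = 2 XOR 0 = 2.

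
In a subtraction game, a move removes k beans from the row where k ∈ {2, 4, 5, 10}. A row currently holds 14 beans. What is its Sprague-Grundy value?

0

Build the Grundy sequence with g(k) = mex{g(k−s) : s ∈ {2, 4, 5, 10}, s ≤ k}:
k:     0  1  2  3  4  5  6  7  8  9 10 11 12 13 14
g(k):  0  0  1  1  2  2  3  0  0  1  1  2  2  3  0
So g(14) = 0.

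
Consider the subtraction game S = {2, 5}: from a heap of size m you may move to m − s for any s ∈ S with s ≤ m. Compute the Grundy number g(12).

2

Compute g(0), g(1), … for moves {2, 5}:
k:     0  1  2  3  4  5  6  7  8  9 10 11 12
g(k):  0  0  1  1  0  2  1  0  0  1  1  0  2
So g(12) = 2.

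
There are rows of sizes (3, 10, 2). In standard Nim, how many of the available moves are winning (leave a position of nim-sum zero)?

1

Compute the nim-sum pairwise:
3 ^ 10 = 9
9 ^ 2 = 11
The overall nim-sum is X = 11. A row of size p has a winning move iff p XOR X < p (reduce it to p XOR X).
  3: 3 XOR 11 = 8 ≥ 3 — no move.
  10: 10 XOR 11 = 1 < 10 — winning move (to 1).
  2: 2 XOR 11 = 9 ≥ 2 — no move.
That gives 1 winning move.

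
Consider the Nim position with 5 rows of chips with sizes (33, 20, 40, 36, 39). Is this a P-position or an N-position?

N-position

In binary:
  100001  (33)
  010100  (20)
  101000  (40)
  100100  (36)
  100111  (39)
  ------
  011110  (30)
The nim-sum is 30 ≠ 0, so this is an N-position: the player to move can win.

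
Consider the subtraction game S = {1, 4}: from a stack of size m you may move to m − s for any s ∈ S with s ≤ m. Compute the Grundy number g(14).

Grundy values for subtraction set {1, 4}:
k:     0  1  2  3  4  5  6  7  8  9 10 11 12 13 14
g(k):  0  1  0  1  2  0  1  0  1  2  0  1  0  1  2
So g(14) = 2.

2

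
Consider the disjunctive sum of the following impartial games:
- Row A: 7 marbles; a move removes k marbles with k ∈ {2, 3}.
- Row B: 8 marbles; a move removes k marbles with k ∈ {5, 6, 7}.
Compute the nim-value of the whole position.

Grundy values for row A (subtraction set {2, 3}):
k:     0  1  2  3  4  5  6  7
g(k):  0  0  1  1  2  0  0  1
So g(7) = 1.
Grundy values for row B (subtraction set {5, 6, 7}):
g(0) = mex{} = 0
g(1) = mex{} = 0
g(2) = mex{} = 0
g(3) = mex{} = 0
g(4) = mex{} = 0
g(5) = mex{0} = 1
g(6) = mex{0} = 1
g(7) = mex{0} = 1
g(8) = mex{0} = 1
So g(8) = 1.
The value of a disjunctive sum is the nim-sum of the parts.
Combined value = 1 XOR 1 = 0.

0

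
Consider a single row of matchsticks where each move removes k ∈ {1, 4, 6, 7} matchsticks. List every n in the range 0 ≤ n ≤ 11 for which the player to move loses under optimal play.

0, 2, 5, 10

Build the Grundy sequence with g(k) = mex{g(k−s) : s ∈ {1, 4, 6, 7}, s ≤ k}:
g(0) = mex{} = 0
g(1) = mex{0} = 1
g(2) = mex{1} = 0
g(3) = mex{0} = 1
g(4) = mex{0,1} = 2
g(5) = mex{1,2} = 0
g(6) = mex{0} = 1
g(7) = mex{0,1} = 2
g(8) = mex{0,1,2} = 3
g(9) = mex{0,1,3} = 2
g(10) = mex{1,2} = 0
g(11) = mex{0,2} = 1
The P-positions (g = 0) in 0..11 are 0, 2, 5, 10.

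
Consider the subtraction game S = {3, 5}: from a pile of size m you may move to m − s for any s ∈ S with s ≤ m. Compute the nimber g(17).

0

Build the Grundy sequence with g(k) = mex{g(k−s) : s ∈ {3, 5}, s ≤ k}:
k:     0  1  2  3  4  5  6  7  8  9 10 11 12 13 14 15 16 17
g(k):  0  0  0  1  1  1  2  2  0  0  0  1  1  1  2  2  0  0
So g(17) = 0.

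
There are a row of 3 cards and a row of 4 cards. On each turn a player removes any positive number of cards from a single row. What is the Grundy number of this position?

Compute the nim-sum pairwise:
3 ⊕ 4 = 7

7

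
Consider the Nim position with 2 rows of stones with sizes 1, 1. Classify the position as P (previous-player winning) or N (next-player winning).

P-position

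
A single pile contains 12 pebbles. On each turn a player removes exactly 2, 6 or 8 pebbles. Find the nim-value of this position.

2

Grundy values for subtraction set {2, 6, 8}:
g(0) = mex{} = 0
g(1) = mex{} = 0
g(2) = mex{0} = 1
g(3) = mex{0} = 1
g(4) = mex{1} = 0
g(5) = mex{1} = 0
g(6) = mex{0} = 1
g(7) = mex{0} = 1
g(8) = mex{0,1} = 2
g(9) = mex{0,1} = 2
g(10) = mex{0,1,2} = 3
g(11) = mex{0,1,2} = 3
g(12) = mex{0,1,3} = 2
So g(12) = 2.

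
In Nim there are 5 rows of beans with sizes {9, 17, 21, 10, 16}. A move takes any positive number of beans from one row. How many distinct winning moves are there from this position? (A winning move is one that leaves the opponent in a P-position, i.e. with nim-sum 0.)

Nim-sum: 9 ^ 17 ^ 21 ^ 10 ^ 16 = 23.
The overall nim-sum is X = 23. A row of size p has a winning move iff p XOR X < p (reduce it to p XOR X).
  9: 9 XOR 23 = 30 ≥ 9 — no move.
  17: 17 XOR 23 = 6 < 17 — winning move (to 6).
  21: 21 XOR 23 = 2 < 21 — winning move (to 2).
  10: 10 XOR 23 = 29 ≥ 10 — no move.
  16: 16 XOR 23 = 7 < 16 — winning move (to 7).
That gives 3 winning moves.

3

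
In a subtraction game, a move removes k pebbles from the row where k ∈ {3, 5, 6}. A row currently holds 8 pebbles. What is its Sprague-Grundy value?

Compute g(0), g(1), … for moves {3, 5, 6}:
g(0) = mex{} = 0
g(1) = mex{} = 0
g(2) = mex{} = 0
g(3) = mex{0} = 1
g(4) = mex{0} = 1
g(5) = mex{0} = 1
g(6) = mex{0,1} = 2
g(7) = mex{0,1} = 2
g(8) = mex{0,1} = 2
So g(8) = 2.

2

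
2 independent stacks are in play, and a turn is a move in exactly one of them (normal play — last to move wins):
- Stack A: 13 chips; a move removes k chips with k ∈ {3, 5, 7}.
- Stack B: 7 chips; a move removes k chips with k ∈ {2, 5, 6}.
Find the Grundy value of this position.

2

Grundy values for stack A (subtraction set {3, 5, 7}):
g(0) = mex{} = 0
g(1) = mex{} = 0
g(2) = mex{} = 0
g(3) = mex{0} = 1
g(4) = mex{0} = 1
g(5) = mex{0} = 1
g(6) = mex{0,1} = 2
g(7) = mex{0,1} = 2
g(8) = mex{0,1} = 2
g(9) = mex{0,1,2} = 3
g(10) = mex{1,2} = 0
g(11) = mex{1,2} = 0
g(12) = mex{1,2,3} = 0
g(13) = mex{0,2} = 1
So g(13) = 1.
Build the Grundy sequence for stack B with g(k) = mex{g(k−s) : s ∈ {2, 5, 6}, s ≤ k}:
g(0) = mex{} = 0
g(1) = mex{} = 0
g(2) = mex{0} = 1
g(3) = mex{0} = 1
g(4) = mex{1} = 0
g(5) = mex{0,1} = 2
g(6) = mex{0} = 1
g(7) = mex{0,1,2} = 3
So g(7) = 3.
The value of a disjunctive sum is the nim-sum of the parts.
Combined value = 1 ⊕ 3 = 2.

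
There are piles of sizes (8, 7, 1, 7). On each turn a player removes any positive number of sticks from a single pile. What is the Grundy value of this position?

9

Nim-sum: 8 ⊕ 7 ⊕ 1 ⊕ 7 = 9.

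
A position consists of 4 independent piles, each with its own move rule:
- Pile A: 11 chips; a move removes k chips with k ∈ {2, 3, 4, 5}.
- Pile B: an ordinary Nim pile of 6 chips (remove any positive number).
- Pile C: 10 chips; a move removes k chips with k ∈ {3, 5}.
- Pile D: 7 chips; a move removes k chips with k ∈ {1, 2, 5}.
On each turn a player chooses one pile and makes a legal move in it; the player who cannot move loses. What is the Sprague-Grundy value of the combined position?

5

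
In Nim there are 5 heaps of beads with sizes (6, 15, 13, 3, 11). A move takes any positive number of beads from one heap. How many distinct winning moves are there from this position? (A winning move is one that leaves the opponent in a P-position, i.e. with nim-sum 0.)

3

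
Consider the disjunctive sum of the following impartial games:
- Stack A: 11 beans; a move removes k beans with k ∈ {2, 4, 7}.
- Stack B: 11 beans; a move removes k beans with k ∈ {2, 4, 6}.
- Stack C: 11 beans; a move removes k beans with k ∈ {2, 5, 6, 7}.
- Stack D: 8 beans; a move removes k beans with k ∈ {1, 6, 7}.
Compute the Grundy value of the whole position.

1

Build the Grundy sequence for stack A with g(k) = mex{g(k−s) : s ∈ {2, 4, 7}, s ≤ k}:
g(0) = mex{} = 0
g(1) = mex{} = 0
g(2) = mex{0} = 1
g(3) = mex{0} = 1
g(4) = mex{0,1} = 2
g(5) = mex{0,1} = 2
g(6) = mex{1,2} = 0
g(7) = mex{0,1,2} = 3
g(8) = mex{0,2} = 1
g(9) = mex{1,2,3} = 0
g(10) = mex{0,1} = 2
g(11) = mex{0,2,3} = 1
So g(11) = 1.
Grundy values for stack B (subtraction set {2, 4, 6}):
g(0) = mex{} = 0
g(1) = mex{} = 0
g(2) = mex{0} = 1
g(3) = mex{0} = 1
g(4) = mex{0,1} = 2
g(5) = mex{0,1} = 2
g(6) = mex{0,1,2} = 3
g(7) = mex{0,1,2} = 3
g(8) = mex{1,2,3} = 0
g(9) = mex{1,2,3} = 0
g(10) = mex{0,2,3} = 1
g(11) = mex{0,2,3} = 1
So g(11) = 1.
For stack C, compute g(0), g(1), … with moves {2, 5, 6, 7}:
k:     0  1  2  3  4  5  6  7  8  9 10 11
g(k):  0  0  1  1  0  2  1  3  2  2  3  3
So g(11) = 3.
Grundy values for stack D (subtraction set {1, 6, 7}):
g(0) = mex{} = 0
g(1) = mex{0} = 1
g(2) = mex{1} = 0
g(3) = mex{0} = 1
g(4) = mex{1} = 0
g(5) = mex{0} = 1
g(6) = mex{0,1} = 2
g(7) = mex{0,1,2} = 3
g(8) = mex{0,1,3} = 2
So g(8) = 2.
The value of a disjunctive sum is the nim-sum of the parts.
Combined value = 1 XOR 1 XOR 3 XOR 2 = 1.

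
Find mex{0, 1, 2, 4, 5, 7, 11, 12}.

The values 0, 1, 2 are all present; 3 is the first non-negative integer missing from the set.

3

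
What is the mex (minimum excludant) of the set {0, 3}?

1

0 is in the set but 1 is not, so the mex is 1.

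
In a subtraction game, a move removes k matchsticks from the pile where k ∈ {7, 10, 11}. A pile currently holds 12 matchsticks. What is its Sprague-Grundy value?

1

Compute g(0), g(1), … for moves {7, 10, 11}:
g(0) = mex{} = 0
g(1) = mex{} = 0
g(2) = mex{} = 0
g(3) = mex{} = 0
g(4) = mex{} = 0
g(5) = mex{} = 0
g(6) = mex{} = 0
g(7) = mex{0} = 1
g(8) = mex{0} = 1
g(9) = mex{0} = 1
g(10) = mex{0} = 1
g(11) = mex{0} = 1
g(12) = mex{0} = 1
So g(12) = 1.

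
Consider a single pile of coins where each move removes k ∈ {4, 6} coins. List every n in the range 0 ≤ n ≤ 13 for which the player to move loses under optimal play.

0, 1, 2, 3, 10, 11, 12, 13

Grundy values for subtraction set {4, 6}:
k:     0  1  2  3  4  5  6  7  8  9 10 11 12 13
g(k):  0  0  0  0  1  1  1  1  2  2  0  0  0  0
The P-positions (g = 0) in 0..13 are 0, 1, 2, 3, 10, 11, 12, 13.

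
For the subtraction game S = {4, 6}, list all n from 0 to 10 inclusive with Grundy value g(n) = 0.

Grundy values for subtraction set {4, 6}:
g(0) = mex{} = 0
g(1) = mex{} = 0
g(2) = mex{} = 0
g(3) = mex{} = 0
g(4) = mex{0} = 1
g(5) = mex{0} = 1
g(6) = mex{0} = 1
g(7) = mex{0} = 1
g(8) = mex{0,1} = 2
g(9) = mex{0,1} = 2
g(10) = mex{1} = 0
The P-positions (g = 0) in 0..10 are 0, 1, 2, 3, 10.

0, 1, 2, 3, 10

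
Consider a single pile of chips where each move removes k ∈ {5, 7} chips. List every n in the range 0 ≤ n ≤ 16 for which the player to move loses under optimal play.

0, 1, 2, 3, 4, 12, 13, 14, 15, 16

Grundy values for subtraction set {5, 7}:
k:     0  1  2  3  4  5  6  7  8  9 10 11 12 13 14 15 16
g(k):  0  0  0  0  0  1  1  1  1  1  2  2  0  0  0  0  0
The P-positions (g = 0) in 0..16 are 0, 1, 2, 3, 4, 12, 13, 14, 15, 16.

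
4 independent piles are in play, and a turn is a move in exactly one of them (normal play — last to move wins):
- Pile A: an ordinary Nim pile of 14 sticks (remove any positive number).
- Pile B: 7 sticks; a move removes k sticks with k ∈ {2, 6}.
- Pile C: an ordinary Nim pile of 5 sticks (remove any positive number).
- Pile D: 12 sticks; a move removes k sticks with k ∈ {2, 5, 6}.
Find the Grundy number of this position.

Pile A is a plain Nim pile of size 14, so its Grundy value is 14.
Grundy values for pile B (subtraction set {2, 6}):
g(0) = mex{} = 0
g(1) = mex{} = 0
g(2) = mex{0} = 1
g(3) = mex{0} = 1
g(4) = mex{1} = 0
g(5) = mex{1} = 0
g(6) = mex{0} = 1
g(7) = mex{0} = 1
So g(7) = 1.
Pile C is a plain Nim pile of size 5, so its Grundy value is 5.
For pile D, compute g(0), g(1), … with moves {2, 5, 6}:
g(0) = mex{} = 0
g(1) = mex{} = 0
g(2) = mex{0} = 1
g(3) = mex{0} = 1
g(4) = mex{1} = 0
g(5) = mex{0,1} = 2
g(6) = mex{0} = 1
g(7) = mex{0,1,2} = 3
g(8) = mex{1} = 0
g(9) = mex{0,1,3} = 2
g(10) = mex{0,2} = 1
g(11) = mex{1,2} = 0
g(12) = mex{1,3} = 0
So g(12) = 0.
By the Sprague-Grundy theorem, the Grundy value of a sum of independent games is the XOR of the component values.
Combined value = 14 XOR 1 XOR 5 XOR 0 = 10.

10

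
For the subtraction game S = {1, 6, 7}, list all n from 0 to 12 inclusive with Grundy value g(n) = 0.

0, 2, 4, 12

Build the Grundy sequence with g(k) = mex{g(k−s) : s ∈ {1, 6, 7}, s ≤ k}:
k:     0  1  2  3  4  5  6  7  8  9 10 11 12
g(k):  0  1  0  1  0  1  2  3  2  3  2  3  0
The P-positions (g = 0) in 0..12 are 0, 2, 4, 12.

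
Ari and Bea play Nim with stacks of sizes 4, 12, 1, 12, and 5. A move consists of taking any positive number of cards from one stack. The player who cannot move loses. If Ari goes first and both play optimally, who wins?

Nim-sum: 4 XOR 12 XOR 1 XOR 12 XOR 5 = 0.
The nim-sum is 0, so this is a P-position: the player to move is in a losing position under optimal play; Ari is about to move from it and so loses — Bea wins.

Bea wins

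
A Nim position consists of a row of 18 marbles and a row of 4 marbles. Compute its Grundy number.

22

In binary:
  10010  (18)
  00100  (4)
  -----
  10110  (22)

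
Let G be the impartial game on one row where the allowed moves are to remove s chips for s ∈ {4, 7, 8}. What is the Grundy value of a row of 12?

0

Build the Grundy sequence with g(k) = mex{g(k−s) : s ∈ {4, 7, 8}, s ≤ k}:
k:     0  1  2  3  4  5  6  7  8  9 10 11 12
g(k):  0  0  0  0  1  1  1  1  2  2  2  2  0
So g(12) = 0.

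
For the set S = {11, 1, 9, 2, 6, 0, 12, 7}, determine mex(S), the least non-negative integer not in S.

3

The values 0, 1, 2 are all present; 3 is the first non-negative integer missing from the set.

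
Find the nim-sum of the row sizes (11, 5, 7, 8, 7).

6

Nim-sum: 11 XOR 5 XOR 7 XOR 8 XOR 7 = 6.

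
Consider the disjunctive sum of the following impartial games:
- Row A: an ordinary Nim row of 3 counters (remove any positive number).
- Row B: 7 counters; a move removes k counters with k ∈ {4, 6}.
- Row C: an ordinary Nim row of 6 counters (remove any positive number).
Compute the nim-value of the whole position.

4

Row A is a plain Nim row of size 3, so its Grundy value is 3.
Grundy values for row B (subtraction set {4, 6}):
g(0) = mex{} = 0
g(1) = mex{} = 0
g(2) = mex{} = 0
g(3) = mex{} = 0
g(4) = mex{0} = 1
g(5) = mex{0} = 1
g(6) = mex{0} = 1
g(7) = mex{0} = 1
So g(7) = 1.
Row C is a plain Nim row of size 6, so its Grundy value is 6.
The value of a disjunctive sum is the nim-sum of the parts.
Combined value = 3 XOR 1 XOR 6 = 4.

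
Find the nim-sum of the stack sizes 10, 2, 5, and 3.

14

Write each in binary and XOR column by column:
  1010  (10)
  0010  (2)
  0101  (5)
  0011  (3)
  ----
  1110  (14)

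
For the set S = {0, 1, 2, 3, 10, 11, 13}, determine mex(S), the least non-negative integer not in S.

The values 0, 1, 2, 3 are all present; 4 is the first non-negative integer missing from the set.

4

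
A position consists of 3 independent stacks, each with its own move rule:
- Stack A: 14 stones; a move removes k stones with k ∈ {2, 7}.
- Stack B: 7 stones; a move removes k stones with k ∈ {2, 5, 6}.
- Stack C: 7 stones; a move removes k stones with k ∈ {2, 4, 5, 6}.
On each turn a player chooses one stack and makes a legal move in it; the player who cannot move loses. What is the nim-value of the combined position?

For stack A, compute g(0), g(1), … with moves {2, 7}:
g(0) = mex{} = 0
g(1) = mex{} = 0
g(2) = mex{0} = 1
g(3) = mex{0} = 1
g(4) = mex{1} = 0
g(5) = mex{1} = 0
g(6) = mex{0} = 1
g(7) = mex{0} = 1
g(8) = mex{0,1} = 2
g(9) = mex{1} = 0
g(10) = mex{1,2} = 0
g(11) = mex{0} = 1
g(12) = mex{0} = 1
g(13) = mex{1} = 0
g(14) = mex{1} = 0
So g(14) = 0.
Grundy values for stack B (subtraction set {2, 5, 6}):
k:     0  1  2  3  4  5  6  7
g(k):  0  0  1  1  0  2  1  3
So g(7) = 3.
For stack C, compute g(0), g(1), … with moves {2, 4, 5, 6}:
k:     0  1  2  3  4  5  6  7
g(k):  0  0  1  1  2  2  3  3
So g(7) = 3.
By the Sprague-Grundy theorem, the Grundy value of a sum of independent games is the XOR of the component values.
Combined value = 0 ⊕ 3 ⊕ 3 = 0.

0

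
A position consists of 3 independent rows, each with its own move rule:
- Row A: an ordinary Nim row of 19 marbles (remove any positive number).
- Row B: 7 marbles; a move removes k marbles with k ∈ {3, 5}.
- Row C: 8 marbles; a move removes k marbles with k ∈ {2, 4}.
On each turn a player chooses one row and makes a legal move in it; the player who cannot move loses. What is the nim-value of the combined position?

16

Row A is a plain Nim row of size 19, so its Grundy value is 19.
Build the Grundy sequence for row B with g(k) = mex{g(k−s) : s ∈ {3, 5}, s ≤ k}:
k:     0  1  2  3  4  5  6  7
g(k):  0  0  0  1  1  1  2  2
So g(7) = 2.
Build the Grundy sequence for row C with g(k) = mex{g(k−s) : s ∈ {2, 4}, s ≤ k}:
k:     0  1  2  3  4  5  6  7  8
g(k):  0  0  1  1  2  2  0  0  1
So g(8) = 1.
By the Sprague-Grundy theorem, the Grundy value of a sum of independent games is the XOR of the component values.
Combined value = 19 ⊕ 2 ⊕ 1 = 16.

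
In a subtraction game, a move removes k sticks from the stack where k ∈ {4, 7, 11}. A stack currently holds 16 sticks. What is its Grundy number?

Grundy values for subtraction set {4, 7, 11}:
k:     0  1  2  3  4  5  6  7  8  9 10 11 12 13 14 15 16
g(k):  0  0  0  0  1  1  1  1  2  2  2  2  3  3  3  0  0
So g(16) = 0.

0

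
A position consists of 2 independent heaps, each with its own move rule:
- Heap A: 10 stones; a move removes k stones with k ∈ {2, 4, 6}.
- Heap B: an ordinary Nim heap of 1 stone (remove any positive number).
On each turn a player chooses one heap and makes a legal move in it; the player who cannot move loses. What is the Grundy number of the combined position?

Grundy values for heap A (subtraction set {2, 4, 6}):
g(0) = mex{} = 0
g(1) = mex{} = 0
g(2) = mex{0} = 1
g(3) = mex{0} = 1
g(4) = mex{0,1} = 2
g(5) = mex{0,1} = 2
g(6) = mex{0,1,2} = 3
g(7) = mex{0,1,2} = 3
g(8) = mex{1,2,3} = 0
g(9) = mex{1,2,3} = 0
g(10) = mex{0,2,3} = 1
So g(10) = 1.
Heap B is a plain Nim heap of size 1, so its Grundy value is 1.
The value of a disjunctive sum is the nim-sum of the parts.
Combined value = 1 ⊕ 1 = 0.

0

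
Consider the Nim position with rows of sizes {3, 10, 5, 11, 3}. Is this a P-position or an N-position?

N-position

Compute the nim-sum pairwise:
3 ⊕ 10 = 9
9 ⊕ 5 = 12
12 ⊕ 11 = 7
7 ⊕ 3 = 4
The nim-sum is 4 ≠ 0, so this is an N-position: the player to move can win.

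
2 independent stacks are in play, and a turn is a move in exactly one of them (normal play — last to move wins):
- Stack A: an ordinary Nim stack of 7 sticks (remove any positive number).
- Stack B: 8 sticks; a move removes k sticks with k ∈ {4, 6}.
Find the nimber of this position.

Stack A is a plain Nim stack of size 7, so its Grundy value is 7.
For stack B, compute g(0), g(1), … with moves {4, 6}:
g(0) = mex{} = 0
g(1) = mex{} = 0
g(2) = mex{} = 0
g(3) = mex{} = 0
g(4) = mex{0} = 1
g(5) = mex{0} = 1
g(6) = mex{0} = 1
g(7) = mex{0} = 1
g(8) = mex{0,1} = 2
So g(8) = 2.
By the Sprague-Grundy theorem, the Grundy value of a sum of independent games is the XOR of the component values.
Combined value = 7 XOR 2 = 5.

5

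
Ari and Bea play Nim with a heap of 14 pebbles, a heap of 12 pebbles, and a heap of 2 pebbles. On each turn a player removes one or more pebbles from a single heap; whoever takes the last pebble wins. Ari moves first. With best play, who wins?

Nim-sum: 14 XOR 12 XOR 2 = 0.
The nim-sum is 0, so this is a P-position: the player to move is in a losing position under optimal play; Ari is about to move from it and so loses — Bea wins.

Bea wins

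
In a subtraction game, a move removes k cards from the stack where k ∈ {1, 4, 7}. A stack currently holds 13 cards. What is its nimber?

0

Compute g(0), g(1), … for moves {1, 4, 7}:
k:     0  1  2  3  4  5  6  7  8  9 10 11 12 13
g(k):  0  1  0  1  2  0  1  2  0  1  0  1  2  0
So g(13) = 0.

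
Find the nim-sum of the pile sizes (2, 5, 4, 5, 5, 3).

0

Write each in binary and XOR column by column:
  010  (2)
  101  (5)
  100  (4)
  101  (5)
  101  (5)
  011  (3)
  ---
  000  (0)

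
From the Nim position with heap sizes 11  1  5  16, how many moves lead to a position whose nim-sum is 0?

Write each in binary and XOR column by column:
  01011  (11)
  00001  (1)
  00101  (5)
  10000  (16)
  -----
  11111  (31)
The overall nim-sum is X = 31. A heap of size p has a winning move iff p XOR X < p (reduce it to p XOR X).
  11: 11 XOR 31 = 20 ≥ 11 — no move.
  1: 1 XOR 31 = 30 ≥ 1 — no move.
  5: 5 XOR 31 = 26 ≥ 5 — no move.
  16: 16 XOR 31 = 15 < 16 — winning move (to 15).
That gives 1 winning move.

1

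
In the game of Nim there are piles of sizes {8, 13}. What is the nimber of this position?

Nim-sum: 8 XOR 13 = 5.

5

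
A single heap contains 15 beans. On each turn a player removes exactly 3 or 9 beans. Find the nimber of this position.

1

Build the Grundy sequence with g(k) = mex{g(k−s) : s ∈ {3, 9}, s ≤ k}:
k:     0  1  2  3  4  5  6  7  8  9 10 11 12 13 14 15
g(k):  0  0  0  1  1  1  0  0  0  1  1  1  0  0  0  1
So g(15) = 1.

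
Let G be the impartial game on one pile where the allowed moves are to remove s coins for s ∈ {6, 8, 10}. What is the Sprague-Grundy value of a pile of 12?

2

Grundy values for subtraction set {6, 8, 10}:
k:     0  1  2  3  4  5  6  7  8  9 10 11 12
g(k):  0  0  0  0  0  0  1  1  1  1  1  1  2
So g(12) = 2.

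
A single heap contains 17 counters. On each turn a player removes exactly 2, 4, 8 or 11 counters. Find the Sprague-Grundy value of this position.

2

Compute g(0), g(1), … for moves {2, 4, 8, 11}:
k:     0  1  2  3  4  5  6  7  8  9 10 11 12 13 14 15 16 17
g(k):  0  0  1  1  2  2  0  0  1  1  2  2  3  0  4  1  0  2
So g(17) = 2.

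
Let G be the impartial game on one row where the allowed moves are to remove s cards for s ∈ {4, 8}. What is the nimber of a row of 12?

Grundy values for subtraction set {4, 8}:
g(0) = mex{} = 0
g(1) = mex{} = 0
g(2) = mex{} = 0
g(3) = mex{} = 0
g(4) = mex{0} = 1
g(5) = mex{0} = 1
g(6) = mex{0} = 1
g(7) = mex{0} = 1
g(8) = mex{0,1} = 2
g(9) = mex{0,1} = 2
g(10) = mex{0,1} = 2
g(11) = mex{0,1} = 2
g(12) = mex{1,2} = 0
So g(12) = 0.

0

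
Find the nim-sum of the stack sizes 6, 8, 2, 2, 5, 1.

10

Write each in binary and XOR column by column:
  0110  (6)
  1000  (8)
  0010  (2)
  0010  (2)
  0101  (5)
  0001  (1)
  ----
  1010  (10)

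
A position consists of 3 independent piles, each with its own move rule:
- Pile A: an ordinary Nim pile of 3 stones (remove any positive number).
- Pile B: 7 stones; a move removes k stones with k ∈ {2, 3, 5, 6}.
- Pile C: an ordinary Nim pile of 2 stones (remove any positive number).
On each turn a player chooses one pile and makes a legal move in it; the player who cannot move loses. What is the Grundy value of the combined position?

Pile A is a plain Nim pile of size 3, so its Grundy value is 3.
Grundy values for pile B (subtraction set {2, 3, 5, 6}):
k:     0  1  2  3  4  5  6  7
g(k):  0  0  1  1  2  2  3  3
So g(7) = 3.
Pile C is a plain Nim pile of size 2, so its Grundy value is 2.
By the Sprague-Grundy theorem, the Grundy value of a sum of independent games is the XOR of the component values.
Combined value = 3 ⊕ 3 ⊕ 2 = 2.

2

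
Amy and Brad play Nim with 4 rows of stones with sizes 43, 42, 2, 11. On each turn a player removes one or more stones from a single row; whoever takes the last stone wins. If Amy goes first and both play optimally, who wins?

In binary:
  101011  (43)
  101010  (42)
  000010  (2)
  001011  (11)
  ------
  001000  (8)
The nim-sum is 8 ≠ 0, so this is an N-position: the player to move can win; Amy has a winning move.

Amy wins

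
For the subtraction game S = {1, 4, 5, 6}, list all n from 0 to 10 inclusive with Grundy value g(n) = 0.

0, 2, 9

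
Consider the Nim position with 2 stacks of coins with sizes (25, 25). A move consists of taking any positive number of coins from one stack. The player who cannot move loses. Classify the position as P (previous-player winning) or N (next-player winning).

P-position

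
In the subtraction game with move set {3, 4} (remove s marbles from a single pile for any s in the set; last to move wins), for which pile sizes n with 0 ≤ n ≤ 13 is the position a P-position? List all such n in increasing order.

0, 1, 2, 7, 8, 9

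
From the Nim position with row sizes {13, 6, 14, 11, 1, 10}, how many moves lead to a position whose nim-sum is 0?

3

Nim-sum: 13 XOR 6 XOR 14 XOR 11 XOR 1 XOR 10 = 5.
The overall nim-sum is X = 5. A row of size p has a winning move iff p XOR X < p (reduce it to p XOR X).
  13: 13 XOR 5 = 8 < 13 — winning move (to 8).
  6: 6 XOR 5 = 3 < 6 — winning move (to 3).
  14: 14 XOR 5 = 11 < 14 — winning move (to 11).
  11: 11 XOR 5 = 14 ≥ 11 — no move.
  1: 1 XOR 5 = 4 ≥ 1 — no move.
  10: 10 XOR 5 = 15 ≥ 10 — no move.
That gives 3 winning moves.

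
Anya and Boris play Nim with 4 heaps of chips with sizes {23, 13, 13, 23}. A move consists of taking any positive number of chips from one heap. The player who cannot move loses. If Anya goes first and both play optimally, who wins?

Nim-sum: 23 ⊕ 13 ⊕ 13 ⊕ 23 = 0.
The nim-sum is 0, so this is a P-position: the player to move is in a losing position under optimal play; Anya is about to move from it and so loses — Boris wins.

Boris wins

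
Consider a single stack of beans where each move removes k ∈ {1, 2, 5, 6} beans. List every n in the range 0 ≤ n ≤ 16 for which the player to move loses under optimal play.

0, 3, 7, 10, 14

Compute g(0), g(1), … for moves {1, 2, 5, 6}:
k:     0  1  2  3  4  5  6  7  8  9 10 11 12 13 14 15 16
g(k):  0  1  2  0  1  2  3  0  1  2  0  1  2  3  0  1  2
The P-positions (g = 0) in 0..16 are 0, 3, 7, 10, 14.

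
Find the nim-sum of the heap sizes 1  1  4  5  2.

Compute the nim-sum pairwise:
1 XOR 1 = 0
0 XOR 4 = 4
4 XOR 5 = 1
1 XOR 2 = 3

3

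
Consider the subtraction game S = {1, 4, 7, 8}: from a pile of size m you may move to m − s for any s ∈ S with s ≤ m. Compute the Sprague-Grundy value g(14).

Build the Grundy sequence with g(k) = mex{g(k−s) : s ∈ {1, 4, 7, 8}, s ≤ k}:
k:     0  1  2  3  4  5  6  7  8  9 10 11 12 13 14
g(k):  0  1  0  1  2  0  1  2  3  2  3  0  1  3  0
So g(14) = 0.

0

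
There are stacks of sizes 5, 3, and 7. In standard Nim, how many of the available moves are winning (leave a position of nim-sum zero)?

3

Bitwise XOR of the heap sizes:
  101  (5)
  011  (3)
  111  (7)
  ---
  001  (1)
The overall nim-sum is X = 1. A stack of size p has a winning move iff p XOR X < p (reduce it to p XOR X).
  5: 5 XOR 1 = 4 < 5 — winning move (to 4).
  3: 3 XOR 1 = 2 < 3 — winning move (to 2).
  7: 7 XOR 1 = 6 < 7 — winning move (to 6).
That gives 3 winning moves.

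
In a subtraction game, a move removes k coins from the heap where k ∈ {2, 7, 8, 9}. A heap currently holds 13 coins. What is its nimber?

2

Build the Grundy sequence with g(k) = mex{g(k−s) : s ∈ {2, 7, 8, 9}, s ≤ k}:
g(0) = mex{} = 0
g(1) = mex{} = 0
g(2) = mex{0} = 1
g(3) = mex{0} = 1
g(4) = mex{1} = 0
g(5) = mex{1} = 0
g(6) = mex{0} = 1
g(7) = mex{0} = 1
g(8) = mex{0,1} = 2
g(9) = mex{0,1} = 2
g(10) = mex{0,1,2} = 3
g(11) = mex{0,1,2} = 3
g(12) = mex{0,1,3} = 2
g(13) = mex{0,1,3} = 2
So g(13) = 2.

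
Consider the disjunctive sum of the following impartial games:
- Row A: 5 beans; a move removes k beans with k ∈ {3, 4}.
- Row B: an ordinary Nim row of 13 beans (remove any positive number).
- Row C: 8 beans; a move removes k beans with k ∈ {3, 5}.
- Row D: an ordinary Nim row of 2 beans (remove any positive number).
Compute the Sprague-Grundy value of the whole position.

Build the Grundy sequence for row A with g(k) = mex{g(k−s) : s ∈ {3, 4}, s ≤ k}:
k:     0  1  2  3  4  5
g(k):  0  0  0  1  1  1
So g(5) = 1.
Row B is a plain Nim row of size 13, so its Grundy value is 13.
Build the Grundy sequence for row C with g(k) = mex{g(k−s) : s ∈ {3, 5}, s ≤ k}:
g(0) = mex{} = 0
g(1) = mex{} = 0
g(2) = mex{} = 0
g(3) = mex{0} = 1
g(4) = mex{0} = 1
g(5) = mex{0} = 1
g(6) = mex{0,1} = 2
g(7) = mex{0,1} = 2
g(8) = mex{1} = 0
So g(8) = 0.
Row D is a plain Nim row of size 2, so its Grundy value is 2.
The value of a disjunctive sum is the nim-sum of the parts.
Combined value = 1 ⊕ 13 ⊕ 0 ⊕ 2 = 14.

14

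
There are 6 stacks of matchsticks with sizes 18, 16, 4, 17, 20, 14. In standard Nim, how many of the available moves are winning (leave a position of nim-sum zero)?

Compute the nim-sum pairwise:
18 XOR 16 = 2
2 XOR 4 = 6
6 XOR 17 = 23
23 XOR 20 = 3
3 XOR 14 = 13
The overall nim-sum is X = 13. A stack of size p has a winning move iff p XOR X < p (reduce it to p XOR X).
  18: 18 XOR 13 = 31 ≥ 18 — no move.
  16: 16 XOR 13 = 29 ≥ 16 — no move.
  4: 4 XOR 13 = 9 ≥ 4 — no move.
  17: 17 XOR 13 = 28 ≥ 17 — no move.
  20: 20 XOR 13 = 25 ≥ 20 — no move.
  14: 14 XOR 13 = 3 < 14 — winning move (to 3).
That gives 1 winning move.

1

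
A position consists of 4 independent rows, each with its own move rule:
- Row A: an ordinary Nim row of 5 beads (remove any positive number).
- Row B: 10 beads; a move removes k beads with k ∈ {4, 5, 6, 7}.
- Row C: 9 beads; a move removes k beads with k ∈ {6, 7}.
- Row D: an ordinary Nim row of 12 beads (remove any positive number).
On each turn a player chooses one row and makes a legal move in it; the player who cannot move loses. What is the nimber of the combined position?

10

Row A is a plain Nim row of size 5, so its Grundy value is 5.
Grundy values for row B (subtraction set {4, 5, 6, 7}):
g(0) = mex{} = 0
g(1) = mex{} = 0
g(2) = mex{} = 0
g(3) = mex{} = 0
g(4) = mex{0} = 1
g(5) = mex{0} = 1
g(6) = mex{0} = 1
g(7) = mex{0} = 1
g(8) = mex{0,1} = 2
g(9) = mex{0,1} = 2
g(10) = mex{0,1} = 2
So g(10) = 2.
Build the Grundy sequence for row C with g(k) = mex{g(k−s) : s ∈ {6, 7}, s ≤ k}:
g(0) = mex{} = 0
g(1) = mex{} = 0
g(2) = mex{} = 0
g(3) = mex{} = 0
g(4) = mex{} = 0
g(5) = mex{} = 0
g(6) = mex{0} = 1
g(7) = mex{0} = 1
g(8) = mex{0} = 1
g(9) = mex{0} = 1
So g(9) = 1.
Row D is a plain Nim row of size 12, so its Grundy value is 12.
By the Sprague-Grundy theorem, the Grundy value of a sum of independent games is the XOR of the component values.
Combined value = 5 XOR 2 XOR 1 XOR 12 = 10.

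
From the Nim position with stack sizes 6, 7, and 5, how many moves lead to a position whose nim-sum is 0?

3

Nim-sum: 6 ^ 7 ^ 5 = 4.
The overall nim-sum is X = 4. A stack of size p has a winning move iff p XOR X < p (reduce it to p XOR X).
  6: 6 XOR 4 = 2 < 6 — winning move (to 2).
  7: 7 XOR 4 = 3 < 7 — winning move (to 3).
  5: 5 XOR 4 = 1 < 5 — winning move (to 1).
That gives 3 winning moves.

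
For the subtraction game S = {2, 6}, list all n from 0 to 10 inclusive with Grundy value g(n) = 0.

Compute g(0), g(1), … for moves {2, 6}:
g(0) = mex{} = 0
g(1) = mex{} = 0
g(2) = mex{0} = 1
g(3) = mex{0} = 1
g(4) = mex{1} = 0
g(5) = mex{1} = 0
g(6) = mex{0} = 1
g(7) = mex{0} = 1
g(8) = mex{1} = 0
g(9) = mex{1} = 0
g(10) = mex{0} = 1
The P-positions (g = 0) in 0..10 are 0, 1, 4, 5, 8, 9.

0, 1, 4, 5, 8, 9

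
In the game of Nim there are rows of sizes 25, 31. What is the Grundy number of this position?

6

Write each in binary and XOR column by column:
  11001  (25)
  11111  (31)
  -----
  00110  (6)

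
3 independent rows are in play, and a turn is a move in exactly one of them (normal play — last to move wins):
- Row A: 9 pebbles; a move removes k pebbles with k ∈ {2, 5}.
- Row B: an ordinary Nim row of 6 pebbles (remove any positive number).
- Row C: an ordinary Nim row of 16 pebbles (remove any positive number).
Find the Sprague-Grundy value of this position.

23

Grundy values for row A (subtraction set {2, 5}):
g(0) = mex{} = 0
g(1) = mex{} = 0
g(2) = mex{0} = 1
g(3) = mex{0} = 1
g(4) = mex{1} = 0
g(5) = mex{0,1} = 2
g(6) = mex{0} = 1
g(7) = mex{1,2} = 0
g(8) = mex{1} = 0
g(9) = mex{0} = 1
So g(9) = 1.
Row B is a plain Nim row of size 6, so its Grundy value is 6.
Row C is a plain Nim row of size 16, so its Grundy value is 16.
By the Sprague-Grundy theorem, the Grundy value of a sum of independent games is the XOR of the component values.
Combined value = 1 ⊕ 6 ⊕ 16 = 23.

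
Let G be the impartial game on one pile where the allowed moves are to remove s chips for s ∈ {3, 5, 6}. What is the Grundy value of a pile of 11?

0

Build the Grundy sequence with g(k) = mex{g(k−s) : s ∈ {3, 5, 6}, s ≤ k}:
g(0) = mex{} = 0
g(1) = mex{} = 0
g(2) = mex{} = 0
g(3) = mex{0} = 1
g(4) = mex{0} = 1
g(5) = mex{0} = 1
g(6) = mex{0,1} = 2
g(7) = mex{0,1} = 2
g(8) = mex{0,1} = 2
g(9) = mex{1,2} = 0
g(10) = mex{1,2} = 0
g(11) = mex{1,2} = 0
So g(11) = 0.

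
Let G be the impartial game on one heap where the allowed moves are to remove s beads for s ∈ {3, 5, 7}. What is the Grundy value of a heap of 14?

1

Build the Grundy sequence with g(k) = mex{g(k−s) : s ∈ {3, 5, 7}, s ≤ k}:
g(0) = mex{} = 0
g(1) = mex{} = 0
g(2) = mex{} = 0
g(3) = mex{0} = 1
g(4) = mex{0} = 1
g(5) = mex{0} = 1
g(6) = mex{0,1} = 2
g(7) = mex{0,1} = 2
g(8) = mex{0,1} = 2
g(9) = mex{0,1,2} = 3
g(10) = mex{1,2} = 0
g(11) = mex{1,2} = 0
g(12) = mex{1,2,3} = 0
g(13) = mex{0,2} = 1
g(14) = mex{0,2,3} = 1
So g(14) = 1.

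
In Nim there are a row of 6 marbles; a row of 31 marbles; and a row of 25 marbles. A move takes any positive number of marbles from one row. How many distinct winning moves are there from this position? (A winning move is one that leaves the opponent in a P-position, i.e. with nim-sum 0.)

Bitwise XOR of the heap sizes:
  00110  (6)
  11111  (31)
  11001  (25)
  -----
  00000  (0)
The nim-sum is already 0, so every move leaves a nonzero nim-sum — there are no winning moves.

0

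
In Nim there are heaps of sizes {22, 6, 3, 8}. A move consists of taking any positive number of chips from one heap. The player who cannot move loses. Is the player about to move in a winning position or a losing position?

Winning position

Bitwise XOR of the heap sizes:
  10110  (22)
  00110  (6)
  00011  (3)
  01000  (8)
  -----
  11011  (27)
The nim-sum is 27 ≠ 0, so this is an N-position: the player to move can win.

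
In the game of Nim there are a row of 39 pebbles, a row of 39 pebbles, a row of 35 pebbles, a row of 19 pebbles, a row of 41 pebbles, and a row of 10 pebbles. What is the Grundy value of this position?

19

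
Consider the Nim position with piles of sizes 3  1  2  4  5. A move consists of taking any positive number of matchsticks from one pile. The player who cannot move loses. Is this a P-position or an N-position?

Compute the nim-sum pairwise:
3 XOR 1 = 2
2 XOR 2 = 0
0 XOR 4 = 4
4 XOR 5 = 1
The nim-sum is 1 ≠ 0, so this is an N-position: the player to move can win.

N-position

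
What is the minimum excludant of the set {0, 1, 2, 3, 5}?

The values 0, 1, 2, 3 are all present; 4 is the first non-negative integer missing from the set.

4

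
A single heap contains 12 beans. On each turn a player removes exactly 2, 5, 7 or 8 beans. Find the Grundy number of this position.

1

Build the Grundy sequence with g(k) = mex{g(k−s) : s ∈ {2, 5, 7, 8}, s ≤ k}:
g(0) = mex{} = 0
g(1) = mex{} = 0
g(2) = mex{0} = 1
g(3) = mex{0} = 1
g(4) = mex{1} = 0
g(5) = mex{0,1} = 2
g(6) = mex{0} = 1
g(7) = mex{0,1,2} = 3
g(8) = mex{0,1} = 2
g(9) = mex{0,1,3} = 2
g(10) = mex{1,2} = 0
g(11) = mex{0,1,2} = 3
g(12) = mex{0,2,3} = 1
So g(12) = 1.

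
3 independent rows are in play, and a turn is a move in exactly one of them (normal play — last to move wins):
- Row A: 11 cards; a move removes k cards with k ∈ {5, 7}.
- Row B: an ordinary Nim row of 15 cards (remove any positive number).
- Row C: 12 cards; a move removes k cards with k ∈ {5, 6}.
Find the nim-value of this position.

13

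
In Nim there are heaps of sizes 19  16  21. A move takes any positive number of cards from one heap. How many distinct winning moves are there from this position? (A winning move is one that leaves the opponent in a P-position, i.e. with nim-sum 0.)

3

Write each in binary and XOR column by column:
  10011  (19)
  10000  (16)
  10101  (21)
  -----
  10110  (22)
The overall nim-sum is X = 22. A heap of size p has a winning move iff p XOR X < p (reduce it to p XOR X).
  19: 19 XOR 22 = 5 < 19 — winning move (to 5).
  16: 16 XOR 22 = 6 < 16 — winning move (to 6).
  21: 21 XOR 22 = 3 < 21 — winning move (to 3).
That gives 3 winning moves.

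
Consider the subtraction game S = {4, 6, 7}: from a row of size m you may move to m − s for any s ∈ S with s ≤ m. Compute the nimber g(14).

0

Grundy values for subtraction set {4, 6, 7}:
g(0) = mex{} = 0
g(1) = mex{} = 0
g(2) = mex{} = 0
g(3) = mex{} = 0
g(4) = mex{0} = 1
g(5) = mex{0} = 1
g(6) = mex{0} = 1
g(7) = mex{0} = 1
g(8) = mex{0,1} = 2
g(9) = mex{0,1} = 2
g(10) = mex{0,1} = 2
g(11) = mex{1} = 0
g(12) = mex{1,2} = 0
g(13) = mex{1,2} = 0
g(14) = mex{1,2} = 0
So g(14) = 0.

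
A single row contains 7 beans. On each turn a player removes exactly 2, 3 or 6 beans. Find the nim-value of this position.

Build the Grundy sequence with g(k) = mex{g(k−s) : s ∈ {2, 3, 6}, s ≤ k}:
g(0) = mex{} = 0
g(1) = mex{} = 0
g(2) = mex{0} = 1
g(3) = mex{0} = 1
g(4) = mex{0,1} = 2
g(5) = mex{1} = 0
g(6) = mex{0,1,2} = 3
g(7) = mex{0,2} = 1
So g(7) = 1.

1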